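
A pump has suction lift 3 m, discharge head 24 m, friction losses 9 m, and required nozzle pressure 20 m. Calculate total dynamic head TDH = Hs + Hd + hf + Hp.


TDH = Hs + Hd + hf + Hp = 3 + 24 + 9 + 20 = 56

56 m


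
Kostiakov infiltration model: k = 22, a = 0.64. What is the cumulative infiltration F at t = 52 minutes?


F = k * t^a = 22 * 52^0.64
F = 22 * 12.538401

275.8448 mm


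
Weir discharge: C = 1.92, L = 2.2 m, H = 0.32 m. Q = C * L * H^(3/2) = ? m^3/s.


Q = C * L * H^(3/2) = 1.92 * 2.2 * 0.32^1.5 = 1.92 * 2.2 * 0.181019

0.7646 m^3/s


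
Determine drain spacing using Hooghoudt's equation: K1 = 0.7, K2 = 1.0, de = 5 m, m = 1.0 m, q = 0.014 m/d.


S^2 = 8*K2*de*m/q + 4*K1*m^2/q
S^2 = 8*1.0*5*1.0/0.014 + 4*0.7*1.0^2/0.014
S = sqrt(3057.1429)

55.2914 m


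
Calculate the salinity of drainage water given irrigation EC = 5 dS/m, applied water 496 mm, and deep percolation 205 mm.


EC_dw = EC_iw * D_iw / D_dw
EC_dw = 5 * 496 / 205
EC_dw = 2480 / 205

12.0976 dS/m


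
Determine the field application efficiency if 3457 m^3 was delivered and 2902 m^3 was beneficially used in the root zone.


Ea = V_root / V_field * 100 = 2902 / 3457 * 100 = 83.9456%

83.9456 %


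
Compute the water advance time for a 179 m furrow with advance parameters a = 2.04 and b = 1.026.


t = (L/a)^(1/b)
t = (179/2.04)^(1/1.026)
t = 87.745098^(1/1.026)

78.3392 min


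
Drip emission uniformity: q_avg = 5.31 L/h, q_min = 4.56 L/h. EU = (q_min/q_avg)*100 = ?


EU = (q_min/q_avg)*100 = (4.56/5.31)*100 = 85.8757%

85.8757 %


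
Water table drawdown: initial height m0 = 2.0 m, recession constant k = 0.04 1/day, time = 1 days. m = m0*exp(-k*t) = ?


m = m0 * exp(-k*t)
m = 2.0 * exp(-0.04 * 1)
m = 2.0 * exp(-0.0400)

1.9216 m


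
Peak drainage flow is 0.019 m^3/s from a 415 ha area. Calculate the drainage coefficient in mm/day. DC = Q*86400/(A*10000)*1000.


DC = Q * 86400 / (A * 10000) * 1000
DC = 0.019 * 86400 / (415 * 10000) * 1000
DC = 1641600.0000 / 4150000

0.3956 mm/day


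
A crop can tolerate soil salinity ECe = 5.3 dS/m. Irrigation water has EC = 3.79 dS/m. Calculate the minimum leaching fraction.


LR = ECiw / (5*ECe - ECiw)
LR = 3.79 / (5*5.3 - 3.79)
LR = 3.79 / 22.7100

0.1669


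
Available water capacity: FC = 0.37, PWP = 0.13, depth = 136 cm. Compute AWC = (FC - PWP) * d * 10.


AWC = (FC - PWP) * d * 10
AWC = (0.37 - 0.13) * 136 * 10
AWC = 0.2400 * 136 * 10

326.4000 mm


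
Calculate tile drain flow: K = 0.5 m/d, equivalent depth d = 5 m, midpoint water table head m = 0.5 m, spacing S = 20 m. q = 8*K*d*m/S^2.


q = 8*K*d*m/S^2
q = 8*0.5*5*0.5/20^2
q = 10.0000 / 400

0.0250 m/d


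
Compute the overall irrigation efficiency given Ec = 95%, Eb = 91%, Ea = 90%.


Ec = 0.95, Eb = 0.91, Ea = 0.9
E = 0.95 * 0.91 * 0.9 * 100 = 77.8050%

77.8050 %


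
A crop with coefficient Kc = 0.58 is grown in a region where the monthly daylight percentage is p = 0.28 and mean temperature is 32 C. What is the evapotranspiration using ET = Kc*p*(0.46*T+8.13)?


ET = Kc * p * (0.46*T + 8.13)
ET = 0.58 * 0.28 * (0.46*32 + 8.13)
ET = 0.58 * 0.28 * 22.8500

3.7108 mm/day


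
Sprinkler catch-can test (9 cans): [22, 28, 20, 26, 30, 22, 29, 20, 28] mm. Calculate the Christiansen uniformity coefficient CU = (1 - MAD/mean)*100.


mean = 25.000000 mm
MAD = 3.555556 mm
CU = (1 - 3.555556/25.000000)*100

85.7778 %


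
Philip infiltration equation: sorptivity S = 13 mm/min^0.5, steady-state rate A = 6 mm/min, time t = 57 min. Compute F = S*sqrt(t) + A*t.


F = S*sqrt(t) + A*t
F = 13*sqrt(57) + 6*57
F = 13*7.549834 + 342

440.1478 mm


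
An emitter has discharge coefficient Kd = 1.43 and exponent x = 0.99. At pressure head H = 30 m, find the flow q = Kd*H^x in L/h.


q = Kd * H^x = 1.43 * 30^0.99 = 1.43 * 28.996798

41.4654 L/h


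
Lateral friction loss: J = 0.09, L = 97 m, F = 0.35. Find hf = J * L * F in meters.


hf = J * L * F = 0.09 * 97 * 0.35 = 3.0555 m

3.0555 m


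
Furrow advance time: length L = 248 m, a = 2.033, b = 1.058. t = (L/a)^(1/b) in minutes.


t = (L/a)^(1/b)
t = (248/2.033)^(1/1.058)
t = 121.987211^(1/1.058)

93.7436 min


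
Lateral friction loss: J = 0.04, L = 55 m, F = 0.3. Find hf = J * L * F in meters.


hf = J * L * F = 0.04 * 55 * 0.3 = 0.6600 m

0.6600 m


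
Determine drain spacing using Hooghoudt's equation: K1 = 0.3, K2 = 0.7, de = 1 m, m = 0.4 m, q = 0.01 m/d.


S^2 = 8*K2*de*m/q + 4*K1*m^2/q
S^2 = 8*0.7*1*0.4/0.01 + 4*0.3*0.4^2/0.01
S = sqrt(243.2000)

15.5949 m


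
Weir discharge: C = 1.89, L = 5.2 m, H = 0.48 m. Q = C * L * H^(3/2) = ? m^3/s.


Q = C * L * H^(3/2) = 1.89 * 5.2 * 0.48^1.5 = 1.89 * 5.2 * 0.332554

3.2683 m^3/s


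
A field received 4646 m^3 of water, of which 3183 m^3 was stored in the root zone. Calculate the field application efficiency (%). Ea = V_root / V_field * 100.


Ea = V_root / V_field * 100 = 3183 / 4646 * 100 = 68.5105%

68.5105 %


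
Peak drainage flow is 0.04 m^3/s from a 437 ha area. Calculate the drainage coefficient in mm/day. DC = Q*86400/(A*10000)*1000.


DC = Q * 86400 / (A * 10000) * 1000
DC = 0.04 * 86400 / (437 * 10000) * 1000
DC = 3456000.0000 / 4370000

0.7908 mm/day


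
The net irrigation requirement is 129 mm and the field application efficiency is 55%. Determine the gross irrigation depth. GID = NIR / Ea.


Ea = 55% = 0.55
GID = NIR / Ea = 129 / 0.55 = 234.5455 mm

234.5455 mm


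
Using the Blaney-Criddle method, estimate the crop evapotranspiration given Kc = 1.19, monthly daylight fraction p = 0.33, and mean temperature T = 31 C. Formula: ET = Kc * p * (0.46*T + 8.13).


ET = Kc * p * (0.46*T + 8.13)
ET = 1.19 * 0.33 * (0.46*31 + 8.13)
ET = 1.19 * 0.33 * 22.3900

8.7926 mm/day


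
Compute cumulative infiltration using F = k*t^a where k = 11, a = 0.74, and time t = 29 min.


F = k * t^a = 11 * 29^0.74
F = 11 * 12.082993

132.9129 mm


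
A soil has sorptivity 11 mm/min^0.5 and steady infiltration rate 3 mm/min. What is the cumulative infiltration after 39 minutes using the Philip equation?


F = S*sqrt(t) + A*t
F = 11*sqrt(39) + 3*39
F = 11*6.244998 + 117

185.6950 mm


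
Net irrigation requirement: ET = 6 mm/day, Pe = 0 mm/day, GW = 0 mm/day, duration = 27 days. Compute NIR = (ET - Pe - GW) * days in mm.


Daily deficit = ET - Pe - GW = 6 - 0 - 0 = 6 mm/day
NIR = 6 * 27 = 162 mm

162.0000 mm


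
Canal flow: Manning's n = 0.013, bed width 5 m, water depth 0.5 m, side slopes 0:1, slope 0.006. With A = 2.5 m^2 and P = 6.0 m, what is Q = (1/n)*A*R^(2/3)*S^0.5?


R = A/P = 2.5/6.0 = 0.416667
Q = (1/0.013) * 2.5 * 0.416667^(2/3) * 0.006^0.5

8.3099 m^3/s


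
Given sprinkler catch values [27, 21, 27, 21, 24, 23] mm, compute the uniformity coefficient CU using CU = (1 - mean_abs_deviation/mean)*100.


mean = 23.833333 mm
MAD = 2.166667 mm
CU = (1 - 2.166667/23.833333)*100

90.9091 %


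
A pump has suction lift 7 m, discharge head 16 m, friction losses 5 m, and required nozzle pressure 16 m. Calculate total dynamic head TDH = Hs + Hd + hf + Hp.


TDH = Hs + Hd + hf + Hp = 7 + 16 + 5 + 16 = 44

44 m


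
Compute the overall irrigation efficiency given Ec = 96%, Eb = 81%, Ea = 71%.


Ec = 0.96, Eb = 0.81, Ea = 0.71
E = 0.96 * 0.81 * 0.71 * 100 = 55.2096%

55.2096 %


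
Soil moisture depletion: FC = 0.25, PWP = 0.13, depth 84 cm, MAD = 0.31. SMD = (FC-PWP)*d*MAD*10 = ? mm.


SMD = (FC - PWP) * d * MAD * 10
SMD = (0.25 - 0.13) * 84 * 0.31 * 10
SMD = 0.1200 * 84 * 0.31 * 10

31.2480 mm


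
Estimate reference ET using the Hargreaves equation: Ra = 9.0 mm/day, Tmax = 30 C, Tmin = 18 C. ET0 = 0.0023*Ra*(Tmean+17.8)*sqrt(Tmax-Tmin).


Tmean = (Tmax + Tmin)/2 = (30 + 18)/2 = 24.0
ET0 = 0.0023 * 9.0 * (24.0 + 17.8) * sqrt(30 - 18)
ET0 = 0.0023 * 9.0 * 41.8 * 3.464102

2.9973 mm/day


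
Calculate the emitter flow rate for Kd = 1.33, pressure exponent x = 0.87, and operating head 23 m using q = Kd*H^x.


q = Kd * H^x = 1.33 * 23^0.87 = 1.33 * 15.300415

20.3496 L/h


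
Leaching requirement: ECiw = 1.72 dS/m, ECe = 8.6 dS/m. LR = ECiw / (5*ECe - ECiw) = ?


LR = ECiw / (5*ECe - ECiw)
LR = 1.72 / (5*8.6 - 1.72)
LR = 1.72 / 41.2800

0.0417


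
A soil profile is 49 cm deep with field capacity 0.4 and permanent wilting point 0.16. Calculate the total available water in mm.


AWC = (FC - PWP) * d * 10
AWC = (0.4 - 0.16) * 49 * 10
AWC = 0.2400 * 49 * 10

117.6000 mm


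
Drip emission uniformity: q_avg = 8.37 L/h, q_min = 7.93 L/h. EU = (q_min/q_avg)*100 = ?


EU = (q_min/q_avg)*100 = (7.93/8.37)*100 = 94.7431%

94.7431 %


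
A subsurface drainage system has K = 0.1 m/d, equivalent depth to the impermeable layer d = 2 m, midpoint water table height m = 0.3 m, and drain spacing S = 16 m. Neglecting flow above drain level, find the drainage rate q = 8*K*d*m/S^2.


q = 8*K*d*m/S^2
q = 8*0.1*2*0.3/16^2
q = 0.4800 / 256

0.0019 m/d


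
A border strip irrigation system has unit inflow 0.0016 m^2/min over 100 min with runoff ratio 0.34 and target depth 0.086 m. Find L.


L = q*t/((1+r)*Z)
L = 0.0016*100/((1+0.34)*0.086)
L = 0.16/0.11524

1.3884 m


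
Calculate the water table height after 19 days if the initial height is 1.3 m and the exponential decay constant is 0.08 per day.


m = m0 * exp(-k*t)
m = 1.3 * exp(-0.08 * 19)
m = 1.3 * exp(-1.5200)

0.2843 m


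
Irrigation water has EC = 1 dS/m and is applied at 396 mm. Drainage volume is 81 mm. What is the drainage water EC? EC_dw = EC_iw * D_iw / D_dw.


EC_dw = EC_iw * D_iw / D_dw
EC_dw = 1 * 396 / 81
EC_dw = 396 / 81

4.8889 dS/m


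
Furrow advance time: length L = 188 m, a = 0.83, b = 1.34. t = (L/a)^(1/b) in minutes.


t = (L/a)^(1/b)
t = (188/0.83)^(1/1.34)
t = 226.506024^(1/1.34)

57.2166 min


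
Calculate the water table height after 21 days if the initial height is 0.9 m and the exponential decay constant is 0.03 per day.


m = m0 * exp(-k*t)
m = 0.9 * exp(-0.03 * 21)
m = 0.9 * exp(-0.6300)

0.4793 m


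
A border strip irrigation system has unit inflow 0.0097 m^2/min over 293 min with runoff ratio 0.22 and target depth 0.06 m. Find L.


L = q*t/((1+r)*Z)
L = 0.0097*293/((1+0.22)*0.06)
L = 2.8421/0.0732

38.8265 m


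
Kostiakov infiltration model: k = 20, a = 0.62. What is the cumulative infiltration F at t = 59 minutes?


F = k * t^a = 20 * 59^0.62
F = 20 * 12.529342

250.5868 mm


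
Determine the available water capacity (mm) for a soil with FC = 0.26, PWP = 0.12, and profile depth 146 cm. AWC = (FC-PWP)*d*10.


AWC = (FC - PWP) * d * 10
AWC = (0.26 - 0.12) * 146 * 10
AWC = 0.1400 * 146 * 10

204.4000 mm


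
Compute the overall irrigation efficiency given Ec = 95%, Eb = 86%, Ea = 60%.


Ec = 0.95, Eb = 0.86, Ea = 0.6
E = 0.95 * 0.86 * 0.6 * 100 = 49.0200%

49.0200 %


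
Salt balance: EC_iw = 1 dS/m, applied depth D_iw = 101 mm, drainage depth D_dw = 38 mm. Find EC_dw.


EC_dw = EC_iw * D_iw / D_dw
EC_dw = 1 * 101 / 38
EC_dw = 101 / 38

2.6579 dS/m


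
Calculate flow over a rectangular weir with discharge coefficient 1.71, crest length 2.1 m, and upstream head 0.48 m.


Q = C * L * H^(3/2) = 1.71 * 2.1 * 0.48^1.5 = 1.71 * 2.1 * 0.332554

1.1942 m^3/s


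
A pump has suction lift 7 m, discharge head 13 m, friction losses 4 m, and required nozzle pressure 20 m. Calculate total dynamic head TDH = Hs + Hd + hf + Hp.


TDH = Hs + Hd + hf + Hp = 7 + 13 + 4 + 20 = 44

44 m


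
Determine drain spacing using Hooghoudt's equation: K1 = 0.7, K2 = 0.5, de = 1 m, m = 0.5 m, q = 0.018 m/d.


S^2 = 8*K2*de*m/q + 4*K1*m^2/q
S^2 = 8*0.5*1*0.5/0.018 + 4*0.7*0.5^2/0.018
S = sqrt(150.0000)

12.2474 m


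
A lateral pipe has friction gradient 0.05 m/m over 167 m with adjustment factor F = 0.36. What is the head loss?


hf = J * L * F = 0.05 * 167 * 0.36 = 3.0060 m

3.0060 m


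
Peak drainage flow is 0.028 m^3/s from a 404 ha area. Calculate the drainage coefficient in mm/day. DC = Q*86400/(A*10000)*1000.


DC = Q * 86400 / (A * 10000) * 1000
DC = 0.028 * 86400 / (404 * 10000) * 1000
DC = 2419200.0000 / 4040000

0.5988 mm/day


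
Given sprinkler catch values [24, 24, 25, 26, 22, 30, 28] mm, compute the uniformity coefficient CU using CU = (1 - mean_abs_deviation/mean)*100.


mean = 25.571429 mm
MAD = 2.081633 mm
CU = (1 - 2.081633/25.571429)*100

91.8595 %


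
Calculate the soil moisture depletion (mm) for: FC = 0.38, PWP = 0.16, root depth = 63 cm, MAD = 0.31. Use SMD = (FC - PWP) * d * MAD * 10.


SMD = (FC - PWP) * d * MAD * 10
SMD = (0.38 - 0.16) * 63 * 0.31 * 10
SMD = 0.2200 * 63 * 0.31 * 10

42.9660 mm


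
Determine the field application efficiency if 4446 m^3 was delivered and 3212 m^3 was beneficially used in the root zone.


Ea = V_root / V_field * 100 = 3212 / 4446 * 100 = 72.2447%

72.2447 %


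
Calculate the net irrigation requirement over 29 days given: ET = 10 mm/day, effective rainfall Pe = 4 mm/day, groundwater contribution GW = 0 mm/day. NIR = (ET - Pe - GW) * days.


Daily deficit = ET - Pe - GW = 10 - 4 - 0 = 6 mm/day
NIR = 6 * 29 = 174 mm

174.0000 mm


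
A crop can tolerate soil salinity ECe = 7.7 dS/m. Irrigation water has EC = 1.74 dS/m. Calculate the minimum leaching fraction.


LR = ECiw / (5*ECe - ECiw)
LR = 1.74 / (5*7.7 - 1.74)
LR = 1.74 / 36.7600

0.0473


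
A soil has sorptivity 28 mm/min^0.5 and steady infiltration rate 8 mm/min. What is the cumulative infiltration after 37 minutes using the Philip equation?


F = S*sqrt(t) + A*t
F = 28*sqrt(37) + 8*37
F = 28*6.082763 + 296

466.3174 mm


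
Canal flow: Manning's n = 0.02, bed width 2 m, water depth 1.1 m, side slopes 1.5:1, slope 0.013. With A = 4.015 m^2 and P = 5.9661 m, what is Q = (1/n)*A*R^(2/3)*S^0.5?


R = A/P = 4.015/5.9661 = 0.672969
Q = (1/0.02) * 4.015 * 0.672969^(2/3) * 0.013^0.5

17.5775 m^3/s


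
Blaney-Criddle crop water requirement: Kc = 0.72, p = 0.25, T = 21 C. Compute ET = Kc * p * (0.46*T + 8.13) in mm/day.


ET = Kc * p * (0.46*T + 8.13)
ET = 0.72 * 0.25 * (0.46*21 + 8.13)
ET = 0.72 * 0.25 * 17.7900

3.2022 mm/day


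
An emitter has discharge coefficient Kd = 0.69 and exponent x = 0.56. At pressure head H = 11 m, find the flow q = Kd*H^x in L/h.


q = Kd * H^x = 0.69 * 11^0.56 = 0.69 * 3.829834

2.6426 L/h


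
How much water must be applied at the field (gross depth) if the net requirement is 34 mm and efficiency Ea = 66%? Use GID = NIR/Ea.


Ea = 66% = 0.66
GID = NIR / Ea = 34 / 0.66 = 51.5152 mm

51.5152 mm


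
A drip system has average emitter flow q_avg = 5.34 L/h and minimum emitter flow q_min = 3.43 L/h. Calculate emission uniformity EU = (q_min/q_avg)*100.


EU = (q_min/q_avg)*100 = (3.43/5.34)*100 = 64.2322%

64.2322 %


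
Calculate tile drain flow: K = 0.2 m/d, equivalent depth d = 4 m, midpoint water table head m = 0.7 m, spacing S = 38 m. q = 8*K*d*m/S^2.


q = 8*K*d*m/S^2
q = 8*0.2*4*0.7/38^2
q = 4.4800 / 1444

0.0031 m/d


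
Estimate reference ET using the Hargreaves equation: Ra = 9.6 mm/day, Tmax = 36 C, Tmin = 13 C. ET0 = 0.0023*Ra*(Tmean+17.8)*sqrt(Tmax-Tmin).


Tmean = (Tmax + Tmin)/2 = (36 + 13)/2 = 24.5
ET0 = 0.0023 * 9.6 * (24.5 + 17.8) * sqrt(36 - 13)
ET0 = 0.0023 * 9.6 * 42.3 * 4.795832

4.4792 mm/day


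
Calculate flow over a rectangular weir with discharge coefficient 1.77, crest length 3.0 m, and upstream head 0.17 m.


Q = C * L * H^(3/2) = 1.77 * 3.0 * 0.17^1.5 = 1.77 * 3.0 * 0.070093

0.3722 m^3/s


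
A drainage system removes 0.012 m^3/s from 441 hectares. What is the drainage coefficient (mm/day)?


DC = Q * 86400 / (A * 10000) * 1000
DC = 0.012 * 86400 / (441 * 10000) * 1000
DC = 1036800.0000 / 4410000

0.2351 mm/day


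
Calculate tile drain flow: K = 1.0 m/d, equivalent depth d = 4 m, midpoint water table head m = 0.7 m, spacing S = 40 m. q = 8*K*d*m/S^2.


q = 8*K*d*m/S^2
q = 8*1.0*4*0.7/40^2
q = 22.4000 / 1600

0.0140 m/d


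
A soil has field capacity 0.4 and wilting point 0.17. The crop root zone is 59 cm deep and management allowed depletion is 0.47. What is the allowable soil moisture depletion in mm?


SMD = (FC - PWP) * d * MAD * 10
SMD = (0.4 - 0.17) * 59 * 0.47 * 10
SMD = 0.2300 * 59 * 0.47 * 10

63.7790 mm


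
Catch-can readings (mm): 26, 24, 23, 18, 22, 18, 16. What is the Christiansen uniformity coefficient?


mean = 21.000000 mm
MAD = 3.142857 mm
CU = (1 - 3.142857/21.000000)*100

85.0340 %


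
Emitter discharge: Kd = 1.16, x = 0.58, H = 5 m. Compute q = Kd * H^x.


q = Kd * H^x = 1.16 * 5^0.58 = 1.16 * 2.543329

2.9503 L/h


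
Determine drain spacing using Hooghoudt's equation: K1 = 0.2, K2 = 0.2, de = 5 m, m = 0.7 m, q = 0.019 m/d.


S^2 = 8*K2*de*m/q + 4*K1*m^2/q
S^2 = 8*0.2*5*0.7/0.019 + 4*0.2*0.7^2/0.019
S = sqrt(315.3684)

17.7586 m


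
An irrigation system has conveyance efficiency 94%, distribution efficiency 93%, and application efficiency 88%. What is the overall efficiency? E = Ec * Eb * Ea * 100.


Ec = 0.94, Eb = 0.93, Ea = 0.88
E = 0.94 * 0.93 * 0.88 * 100 = 76.9296%

76.9296 %


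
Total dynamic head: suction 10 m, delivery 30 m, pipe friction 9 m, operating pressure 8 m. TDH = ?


TDH = Hs + Hd + hf + Hp = 10 + 30 + 9 + 8 = 57

57 m


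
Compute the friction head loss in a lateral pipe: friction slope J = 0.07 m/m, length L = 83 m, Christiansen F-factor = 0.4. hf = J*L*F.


hf = J * L * F = 0.07 * 83 * 0.4 = 2.3240 m

2.3240 m


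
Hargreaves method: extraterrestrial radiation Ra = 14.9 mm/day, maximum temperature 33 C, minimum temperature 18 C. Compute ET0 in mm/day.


Tmean = (Tmax + Tmin)/2 = (33 + 18)/2 = 25.5
ET0 = 0.0023 * 14.9 * (25.5 + 17.8) * sqrt(33 - 18)
ET0 = 0.0023 * 14.9 * 43.3 * 3.872983

5.7471 mm/day


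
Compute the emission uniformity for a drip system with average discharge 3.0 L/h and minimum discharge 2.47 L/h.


EU = (q_min/q_avg)*100 = (2.47/3.0)*100 = 82.3333%

82.3333 %


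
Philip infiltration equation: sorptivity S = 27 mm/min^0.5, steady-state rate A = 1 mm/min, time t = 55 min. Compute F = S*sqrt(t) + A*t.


F = S*sqrt(t) + A*t
F = 27*sqrt(55) + 1*55
F = 27*7.416198 + 55

255.2373 mm


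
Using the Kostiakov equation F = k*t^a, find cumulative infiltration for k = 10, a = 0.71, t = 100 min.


F = k * t^a = 10 * 100^0.71
F = 10 * 26.302680

263.0268 mm


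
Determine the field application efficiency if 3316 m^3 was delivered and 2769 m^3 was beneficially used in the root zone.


Ea = V_root / V_field * 100 = 2769 / 3316 * 100 = 83.5042%

83.5042 %


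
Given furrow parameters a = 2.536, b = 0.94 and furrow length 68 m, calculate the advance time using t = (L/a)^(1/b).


t = (L/a)^(1/b)
t = (68/2.536)^(1/0.94)
t = 26.813880^(1/0.94)

33.0774 min


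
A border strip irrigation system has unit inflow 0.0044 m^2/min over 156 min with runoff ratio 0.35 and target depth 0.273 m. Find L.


L = q*t/((1+r)*Z)
L = 0.0044*156/((1+0.35)*0.273)
L = 0.6864/0.36855

1.8624 m


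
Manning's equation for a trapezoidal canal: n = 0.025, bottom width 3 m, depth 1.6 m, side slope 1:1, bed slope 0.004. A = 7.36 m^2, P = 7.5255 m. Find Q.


R = A/P = 7.36/7.5255 = 0.978008
Q = (1/0.025) * 7.36 * 0.978008^(2/3) * 0.004^0.5

18.3455 m^3/s


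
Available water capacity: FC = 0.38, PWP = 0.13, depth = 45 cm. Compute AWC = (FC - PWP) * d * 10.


AWC = (FC - PWP) * d * 10
AWC = (0.38 - 0.13) * 45 * 10
AWC = 0.2500 * 45 * 10

112.5000 mm


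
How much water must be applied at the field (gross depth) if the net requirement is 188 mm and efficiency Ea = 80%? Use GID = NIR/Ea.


Ea = 80% = 0.8
GID = NIR / Ea = 188 / 0.8 = 235.0000 mm

235.0000 mm


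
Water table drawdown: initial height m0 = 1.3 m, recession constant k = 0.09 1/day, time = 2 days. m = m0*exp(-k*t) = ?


m = m0 * exp(-k*t)
m = 1.3 * exp(-0.09 * 2)
m = 1.3 * exp(-0.1800)

1.0859 m


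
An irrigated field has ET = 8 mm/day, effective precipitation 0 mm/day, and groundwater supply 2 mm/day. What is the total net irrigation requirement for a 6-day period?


Daily deficit = ET - Pe - GW = 8 - 0 - 2 = 6 mm/day
NIR = 6 * 6 = 36 mm

36.0000 mm


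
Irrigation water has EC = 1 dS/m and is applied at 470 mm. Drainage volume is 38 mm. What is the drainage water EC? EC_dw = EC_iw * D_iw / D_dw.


EC_dw = EC_iw * D_iw / D_dw
EC_dw = 1 * 470 / 38
EC_dw = 470 / 38

12.3684 dS/m


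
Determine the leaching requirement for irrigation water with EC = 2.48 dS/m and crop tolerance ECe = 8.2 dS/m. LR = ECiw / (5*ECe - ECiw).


LR = ECiw / (5*ECe - ECiw)
LR = 2.48 / (5*8.2 - 2.48)
LR = 2.48 / 38.5200

0.0644


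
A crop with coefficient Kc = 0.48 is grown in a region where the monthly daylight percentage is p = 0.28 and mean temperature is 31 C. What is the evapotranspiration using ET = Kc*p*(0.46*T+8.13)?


ET = Kc * p * (0.46*T + 8.13)
ET = 0.48 * 0.28 * (0.46*31 + 8.13)
ET = 0.48 * 0.28 * 22.3900

3.0092 mm/day


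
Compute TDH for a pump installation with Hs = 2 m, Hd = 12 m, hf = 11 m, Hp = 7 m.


TDH = Hs + Hd + hf + Hp = 2 + 12 + 11 + 7 = 32

32 m


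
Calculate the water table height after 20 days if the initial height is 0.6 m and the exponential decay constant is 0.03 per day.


m = m0 * exp(-k*t)
m = 0.6 * exp(-0.03 * 20)
m = 0.6 * exp(-0.6000)

0.3293 m


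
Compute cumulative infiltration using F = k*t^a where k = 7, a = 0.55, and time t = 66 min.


F = k * t^a = 7 * 66^0.55
F = 7 * 10.017265

70.1209 mm


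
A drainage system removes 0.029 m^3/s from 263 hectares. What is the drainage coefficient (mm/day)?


DC = Q * 86400 / (A * 10000) * 1000
DC = 0.029 * 86400 / (263 * 10000) * 1000
DC = 2505600.0000 / 2630000

0.9527 mm/day


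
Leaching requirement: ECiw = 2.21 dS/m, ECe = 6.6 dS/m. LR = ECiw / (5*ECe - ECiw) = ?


LR = ECiw / (5*ECe - ECiw)
LR = 2.21 / (5*6.6 - 2.21)
LR = 2.21 / 30.7900

0.0718


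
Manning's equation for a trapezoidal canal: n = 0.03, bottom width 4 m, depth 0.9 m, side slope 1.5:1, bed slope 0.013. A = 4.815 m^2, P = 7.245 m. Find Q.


R = A/P = 4.815/7.245 = 0.664596
Q = (1/0.03) * 4.815 * 0.664596^(2/3) * 0.013^0.5

13.9364 m^3/s


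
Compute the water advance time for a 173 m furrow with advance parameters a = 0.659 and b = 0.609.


t = (L/a)^(1/b)
t = (173/0.659)^(1/0.609)
t = 262.518968^(1/0.609)

9383.1626 min


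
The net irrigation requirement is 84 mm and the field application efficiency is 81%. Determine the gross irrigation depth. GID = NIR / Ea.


Ea = 81% = 0.81
GID = NIR / Ea = 84 / 0.81 = 103.7037 mm

103.7037 mm


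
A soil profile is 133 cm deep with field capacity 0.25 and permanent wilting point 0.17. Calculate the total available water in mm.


AWC = (FC - PWP) * d * 10
AWC = (0.25 - 0.17) * 133 * 10
AWC = 0.0800 * 133 * 10

106.4000 mm


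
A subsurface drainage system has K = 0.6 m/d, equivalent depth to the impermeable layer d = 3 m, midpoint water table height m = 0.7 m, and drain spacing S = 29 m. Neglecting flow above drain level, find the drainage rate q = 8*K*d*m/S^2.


q = 8*K*d*m/S^2
q = 8*0.6*3*0.7/29^2
q = 10.0800 / 841

0.0120 m/d


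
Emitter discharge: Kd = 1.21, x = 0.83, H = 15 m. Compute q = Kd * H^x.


q = Kd * H^x = 1.21 * 15^0.83 = 1.21 * 9.465766

11.4536 L/h


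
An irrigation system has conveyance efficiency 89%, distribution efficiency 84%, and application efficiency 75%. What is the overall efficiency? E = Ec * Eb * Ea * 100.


Ec = 0.89, Eb = 0.84, Ea = 0.75
E = 0.89 * 0.84 * 0.75 * 100 = 56.0700%

56.0700 %


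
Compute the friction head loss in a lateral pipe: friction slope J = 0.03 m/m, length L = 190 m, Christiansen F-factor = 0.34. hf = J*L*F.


hf = J * L * F = 0.03 * 190 * 0.34 = 1.9380 m

1.9380 m


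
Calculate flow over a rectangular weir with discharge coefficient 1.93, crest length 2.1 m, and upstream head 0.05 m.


Q = C * L * H^(3/2) = 1.93 * 2.1 * 0.05^1.5 = 1.93 * 2.1 * 0.011180

0.0453 m^3/s


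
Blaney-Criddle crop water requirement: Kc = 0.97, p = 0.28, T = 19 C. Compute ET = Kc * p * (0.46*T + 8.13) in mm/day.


ET = Kc * p * (0.46*T + 8.13)
ET = 0.97 * 0.28 * (0.46*19 + 8.13)
ET = 0.97 * 0.28 * 16.8700

4.5819 mm/day


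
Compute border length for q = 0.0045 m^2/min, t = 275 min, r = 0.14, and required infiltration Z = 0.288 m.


L = q*t/((1+r)*Z)
L = 0.0045*275/((1+0.14)*0.288)
L = 1.2375/0.32832

3.7692 m


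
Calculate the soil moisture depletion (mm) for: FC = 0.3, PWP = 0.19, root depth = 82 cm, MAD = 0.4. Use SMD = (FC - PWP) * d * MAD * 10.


SMD = (FC - PWP) * d * MAD * 10
SMD = (0.3 - 0.19) * 82 * 0.4 * 10
SMD = 0.1100 * 82 * 0.4 * 10

36.0800 mm


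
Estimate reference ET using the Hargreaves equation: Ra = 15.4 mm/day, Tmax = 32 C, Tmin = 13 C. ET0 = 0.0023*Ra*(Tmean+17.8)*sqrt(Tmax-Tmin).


Tmean = (Tmax + Tmin)/2 = (32 + 13)/2 = 22.5
ET0 = 0.0023 * 15.4 * (22.5 + 17.8) * sqrt(32 - 13)
ET0 = 0.0023 * 15.4 * 40.3 * 4.358899

6.2220 mm/day


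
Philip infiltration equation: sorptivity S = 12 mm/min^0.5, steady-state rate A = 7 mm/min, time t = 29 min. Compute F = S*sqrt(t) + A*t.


F = S*sqrt(t) + A*t
F = 12*sqrt(29) + 7*29
F = 12*5.385165 + 203

267.6220 mm


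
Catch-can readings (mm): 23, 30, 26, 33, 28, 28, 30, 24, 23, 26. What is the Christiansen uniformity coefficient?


mean = 27.100000 mm
MAD = 2.700000 mm
CU = (1 - 2.700000/27.100000)*100

90.0369 %


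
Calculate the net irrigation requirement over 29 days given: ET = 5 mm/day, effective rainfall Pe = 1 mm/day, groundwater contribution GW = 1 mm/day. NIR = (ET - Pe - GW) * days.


Daily deficit = ET - Pe - GW = 5 - 1 - 1 = 3 mm/day
NIR = 3 * 29 = 87 mm

87.0000 mm


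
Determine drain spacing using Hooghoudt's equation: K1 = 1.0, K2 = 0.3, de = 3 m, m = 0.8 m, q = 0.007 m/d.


S^2 = 8*K2*de*m/q + 4*K1*m^2/q
S^2 = 8*0.3*3*0.8/0.007 + 4*1.0*0.8^2/0.007
S = sqrt(1188.5714)

34.4757 m


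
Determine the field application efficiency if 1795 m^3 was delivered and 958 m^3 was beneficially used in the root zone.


Ea = V_root / V_field * 100 = 958 / 1795 * 100 = 53.3705%

53.3705 %


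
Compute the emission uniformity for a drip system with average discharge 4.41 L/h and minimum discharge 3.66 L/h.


EU = (q_min/q_avg)*100 = (3.66/4.41)*100 = 82.9932%

82.9932 %


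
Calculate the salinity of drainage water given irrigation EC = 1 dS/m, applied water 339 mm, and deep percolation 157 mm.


EC_dw = EC_iw * D_iw / D_dw
EC_dw = 1 * 339 / 157
EC_dw = 339 / 157

2.1592 dS/m


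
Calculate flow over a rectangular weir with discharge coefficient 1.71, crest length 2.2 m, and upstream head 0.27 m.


Q = C * L * H^(3/2) = 1.71 * 2.2 * 0.27^1.5 = 1.71 * 2.2 * 0.140296

0.5278 m^3/s


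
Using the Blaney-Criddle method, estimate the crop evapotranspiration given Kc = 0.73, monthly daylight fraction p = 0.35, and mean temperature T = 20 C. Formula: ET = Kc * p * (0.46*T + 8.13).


ET = Kc * p * (0.46*T + 8.13)
ET = 0.73 * 0.35 * (0.46*20 + 8.13)
ET = 0.73 * 0.35 * 17.3300

4.4278 mm/day


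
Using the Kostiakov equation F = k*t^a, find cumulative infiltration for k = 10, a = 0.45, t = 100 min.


F = k * t^a = 10 * 100^0.45
F = 10 * 7.943282

79.4328 mm


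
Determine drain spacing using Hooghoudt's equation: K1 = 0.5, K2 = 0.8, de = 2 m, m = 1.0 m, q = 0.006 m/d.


S^2 = 8*K2*de*m/q + 4*K1*m^2/q
S^2 = 8*0.8*2*1.0/0.006 + 4*0.5*1.0^2/0.006
S = sqrt(2466.6667)

49.6655 m


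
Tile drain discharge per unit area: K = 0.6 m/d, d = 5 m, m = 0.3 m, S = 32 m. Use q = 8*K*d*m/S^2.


q = 8*K*d*m/S^2
q = 8*0.6*5*0.3/32^2
q = 7.2000 / 1024

0.0070 m/d


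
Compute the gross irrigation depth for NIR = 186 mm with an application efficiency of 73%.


Ea = 73% = 0.73
GID = NIR / Ea = 186 / 0.73 = 254.7945 mm

254.7945 mm


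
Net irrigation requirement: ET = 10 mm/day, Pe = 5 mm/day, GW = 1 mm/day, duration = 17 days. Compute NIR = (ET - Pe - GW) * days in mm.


Daily deficit = ET - Pe - GW = 10 - 5 - 1 = 4 mm/day
NIR = 4 * 17 = 68 mm

68.0000 mm


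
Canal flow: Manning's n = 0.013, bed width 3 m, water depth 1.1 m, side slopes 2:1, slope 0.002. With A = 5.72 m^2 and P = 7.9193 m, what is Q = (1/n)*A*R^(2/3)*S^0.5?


R = A/P = 5.72/7.9193 = 0.722286
Q = (1/0.013) * 5.72 * 0.722286^(2/3) * 0.002^0.5

15.8407 m^3/s


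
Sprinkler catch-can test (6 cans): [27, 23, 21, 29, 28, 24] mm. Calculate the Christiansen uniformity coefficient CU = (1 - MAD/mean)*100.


mean = 25.333333 mm
MAD = 2.666667 mm
CU = (1 - 2.666667/25.333333)*100

89.4737 %


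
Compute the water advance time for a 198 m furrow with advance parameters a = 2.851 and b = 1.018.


t = (L/a)^(1/b)
t = (198/2.851)^(1/1.018)
t = 69.449316^(1/1.018)

64.4324 min


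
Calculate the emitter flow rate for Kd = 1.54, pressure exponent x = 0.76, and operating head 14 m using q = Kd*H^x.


q = Kd * H^x = 1.54 * 14^0.76 = 1.54 * 7.431172

11.4440 L/h


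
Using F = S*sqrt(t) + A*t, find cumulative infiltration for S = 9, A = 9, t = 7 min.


F = S*sqrt(t) + A*t
F = 9*sqrt(7) + 9*7
F = 9*2.645751 + 63

86.8118 mm


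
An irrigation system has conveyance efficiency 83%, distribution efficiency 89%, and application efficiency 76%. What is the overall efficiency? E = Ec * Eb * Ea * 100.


Ec = 0.83, Eb = 0.89, Ea = 0.76
E = 0.83 * 0.89 * 0.76 * 100 = 56.1412%

56.1412 %


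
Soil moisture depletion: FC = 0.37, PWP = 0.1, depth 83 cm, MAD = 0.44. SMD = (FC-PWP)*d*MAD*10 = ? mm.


SMD = (FC - PWP) * d * MAD * 10
SMD = (0.37 - 0.1) * 83 * 0.44 * 10
SMD = 0.2700 * 83 * 0.44 * 10

98.6040 mm


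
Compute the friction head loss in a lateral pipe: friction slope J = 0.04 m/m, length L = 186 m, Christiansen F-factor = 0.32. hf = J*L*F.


hf = J * L * F = 0.04 * 186 * 0.32 = 2.3808 m

2.3808 m


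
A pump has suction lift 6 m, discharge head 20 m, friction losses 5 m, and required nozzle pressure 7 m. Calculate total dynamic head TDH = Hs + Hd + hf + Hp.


TDH = Hs + Hd + hf + Hp = 6 + 20 + 5 + 7 = 38

38 m


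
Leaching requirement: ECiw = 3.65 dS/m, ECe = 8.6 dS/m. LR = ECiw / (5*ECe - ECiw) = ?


LR = ECiw / (5*ECe - ECiw)
LR = 3.65 / (5*8.6 - 3.65)
LR = 3.65 / 39.3500

0.0928


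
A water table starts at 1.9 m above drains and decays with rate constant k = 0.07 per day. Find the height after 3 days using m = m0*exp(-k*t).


m = m0 * exp(-k*t)
m = 1.9 * exp(-0.07 * 3)
m = 1.9 * exp(-0.2100)

1.5401 m


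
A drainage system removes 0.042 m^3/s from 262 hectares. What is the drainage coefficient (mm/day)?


DC = Q * 86400 / (A * 10000) * 1000
DC = 0.042 * 86400 / (262 * 10000) * 1000
DC = 3628800.0000 / 2620000

1.3850 mm/day


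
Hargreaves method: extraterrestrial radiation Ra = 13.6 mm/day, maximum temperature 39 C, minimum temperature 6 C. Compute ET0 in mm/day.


Tmean = (Tmax + Tmin)/2 = (39 + 6)/2 = 22.5
ET0 = 0.0023 * 13.6 * (22.5 + 17.8) * sqrt(39 - 6)
ET0 = 0.0023 * 13.6 * 40.3 * 5.744563

7.2415 mm/day


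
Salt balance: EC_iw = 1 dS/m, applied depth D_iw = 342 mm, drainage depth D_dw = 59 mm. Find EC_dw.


EC_dw = EC_iw * D_iw / D_dw
EC_dw = 1 * 342 / 59
EC_dw = 342 / 59

5.7966 dS/m


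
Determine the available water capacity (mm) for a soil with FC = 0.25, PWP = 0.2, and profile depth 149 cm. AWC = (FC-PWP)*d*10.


AWC = (FC - PWP) * d * 10
AWC = (0.25 - 0.2) * 149 * 10
AWC = 0.0500 * 149 * 10

74.5000 mm


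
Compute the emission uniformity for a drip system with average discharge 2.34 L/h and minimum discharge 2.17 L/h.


EU = (q_min/q_avg)*100 = (2.17/2.34)*100 = 92.7350%

92.7350 %


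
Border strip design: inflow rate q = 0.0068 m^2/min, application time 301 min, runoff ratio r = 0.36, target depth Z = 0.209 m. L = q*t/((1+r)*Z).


L = q*t/((1+r)*Z)
L = 0.0068*301/((1+0.36)*0.209)
L = 2.0468/0.28424

7.2010 m


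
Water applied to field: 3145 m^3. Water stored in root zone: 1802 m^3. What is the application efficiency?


Ea = V_root / V_field * 100 = 1802 / 3145 * 100 = 57.2973%

57.2973 %


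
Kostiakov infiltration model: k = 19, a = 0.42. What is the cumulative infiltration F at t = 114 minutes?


F = k * t^a = 19 * 114^0.42
F = 19 * 7.309708

138.8845 mm


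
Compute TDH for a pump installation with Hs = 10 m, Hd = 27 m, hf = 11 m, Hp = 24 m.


TDH = Hs + Hd + hf + Hp = 10 + 27 + 11 + 24 = 72

72 m


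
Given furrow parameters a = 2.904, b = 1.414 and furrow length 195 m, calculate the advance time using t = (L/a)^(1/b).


t = (L/a)^(1/b)
t = (195/2.904)^(1/1.414)
t = 67.148760^(1/1.414)

19.5932 min


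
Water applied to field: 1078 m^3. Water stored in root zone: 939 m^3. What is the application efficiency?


Ea = V_root / V_field * 100 = 939 / 1078 * 100 = 87.1058%

87.1058 %


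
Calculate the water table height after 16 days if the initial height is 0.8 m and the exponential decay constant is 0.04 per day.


m = m0 * exp(-k*t)
m = 0.8 * exp(-0.04 * 16)
m = 0.8 * exp(-0.6400)

0.4218 m


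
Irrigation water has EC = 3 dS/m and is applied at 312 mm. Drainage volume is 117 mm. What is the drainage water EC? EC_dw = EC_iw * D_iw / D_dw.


EC_dw = EC_iw * D_iw / D_dw
EC_dw = 3 * 312 / 117
EC_dw = 936 / 117

8.0000 dS/m


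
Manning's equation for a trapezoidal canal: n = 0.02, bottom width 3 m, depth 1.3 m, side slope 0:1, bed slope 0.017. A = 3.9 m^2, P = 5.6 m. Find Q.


R = A/P = 3.9/5.6 = 0.696429
Q = (1/0.02) * 3.9 * 0.696429^(2/3) * 0.017^0.5

19.9761 m^3/s


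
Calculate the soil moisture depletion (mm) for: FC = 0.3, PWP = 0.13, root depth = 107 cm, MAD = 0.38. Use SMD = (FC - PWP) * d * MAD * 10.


SMD = (FC - PWP) * d * MAD * 10
SMD = (0.3 - 0.13) * 107 * 0.38 * 10
SMD = 0.1700 * 107 * 0.38 * 10

69.1220 mm


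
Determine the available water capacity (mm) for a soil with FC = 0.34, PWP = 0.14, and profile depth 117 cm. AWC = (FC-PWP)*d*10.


AWC = (FC - PWP) * d * 10
AWC = (0.34 - 0.14) * 117 * 10
AWC = 0.2000 * 117 * 10

234.0000 mm


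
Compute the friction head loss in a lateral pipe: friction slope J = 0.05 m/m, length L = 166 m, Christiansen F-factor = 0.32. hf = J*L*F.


hf = J * L * F = 0.05 * 166 * 0.32 = 2.6560 m

2.6560 m


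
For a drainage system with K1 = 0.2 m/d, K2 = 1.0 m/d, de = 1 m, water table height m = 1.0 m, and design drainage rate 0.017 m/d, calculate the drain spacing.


S^2 = 8*K2*de*m/q + 4*K1*m^2/q
S^2 = 8*1.0*1*1.0/0.017 + 4*0.2*1.0^2/0.017
S = sqrt(517.6471)

22.7519 m


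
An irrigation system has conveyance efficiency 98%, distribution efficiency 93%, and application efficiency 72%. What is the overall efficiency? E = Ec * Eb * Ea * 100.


Ec = 0.98, Eb = 0.93, Ea = 0.72
E = 0.98 * 0.93 * 0.72 * 100 = 65.6208%

65.6208 %


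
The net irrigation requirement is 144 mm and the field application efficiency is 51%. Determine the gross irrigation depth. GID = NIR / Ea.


Ea = 51% = 0.51
GID = NIR / Ea = 144 / 0.51 = 282.3529 mm

282.3529 mm


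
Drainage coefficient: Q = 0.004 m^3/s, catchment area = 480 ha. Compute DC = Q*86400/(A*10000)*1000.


DC = Q * 86400 / (A * 10000) * 1000
DC = 0.004 * 86400 / (480 * 10000) * 1000
DC = 345600.0000 / 4800000

0.0720 mm/day


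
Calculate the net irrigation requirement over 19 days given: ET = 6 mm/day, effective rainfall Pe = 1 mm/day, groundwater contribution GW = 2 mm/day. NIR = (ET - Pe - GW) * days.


Daily deficit = ET - Pe - GW = 6 - 1 - 2 = 3 mm/day
NIR = 3 * 19 = 57 mm

57.0000 mm


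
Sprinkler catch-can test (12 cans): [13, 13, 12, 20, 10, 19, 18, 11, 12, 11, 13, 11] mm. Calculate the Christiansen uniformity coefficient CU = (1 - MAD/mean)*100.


mean = 13.583333 mm
MAD = 2.708333 mm
CU = (1 - 2.708333/13.583333)*100

80.0614 %


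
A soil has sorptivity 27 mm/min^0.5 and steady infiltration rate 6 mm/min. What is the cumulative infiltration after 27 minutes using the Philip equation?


F = S*sqrt(t) + A*t
F = 27*sqrt(27) + 6*27
F = 27*5.196152 + 162

302.2961 mm


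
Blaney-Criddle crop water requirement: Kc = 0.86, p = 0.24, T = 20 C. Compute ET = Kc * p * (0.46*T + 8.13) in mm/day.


ET = Kc * p * (0.46*T + 8.13)
ET = 0.86 * 0.24 * (0.46*20 + 8.13)
ET = 0.86 * 0.24 * 17.3300

3.5769 mm/day


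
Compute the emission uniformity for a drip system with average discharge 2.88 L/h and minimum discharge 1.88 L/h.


EU = (q_min/q_avg)*100 = (1.88/2.88)*100 = 65.2778%

65.2778 %


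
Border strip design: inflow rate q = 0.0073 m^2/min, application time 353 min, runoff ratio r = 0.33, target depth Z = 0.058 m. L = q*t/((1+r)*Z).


L = q*t/((1+r)*Z)
L = 0.0073*353/((1+0.33)*0.058)
L = 2.5769/0.07714

33.4055 m


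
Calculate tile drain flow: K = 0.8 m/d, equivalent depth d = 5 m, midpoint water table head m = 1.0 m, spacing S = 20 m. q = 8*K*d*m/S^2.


q = 8*K*d*m/S^2
q = 8*0.8*5*1.0/20^2
q = 32.0000 / 400

0.0800 m/d


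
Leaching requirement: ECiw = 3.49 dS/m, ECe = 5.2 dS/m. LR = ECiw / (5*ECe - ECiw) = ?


LR = ECiw / (5*ECe - ECiw)
LR = 3.49 / (5*5.2 - 3.49)
LR = 3.49 / 22.5100

0.1550


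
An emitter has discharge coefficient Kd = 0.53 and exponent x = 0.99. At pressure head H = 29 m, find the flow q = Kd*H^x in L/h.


q = Kd * H^x = 0.53 * 29^0.99 = 0.53 * 28.039742

14.8611 L/h


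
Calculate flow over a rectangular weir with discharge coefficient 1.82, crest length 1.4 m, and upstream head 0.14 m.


Q = C * L * H^(3/2) = 1.82 * 1.4 * 0.14^1.5 = 1.82 * 1.4 * 0.052383

0.1335 m^3/s


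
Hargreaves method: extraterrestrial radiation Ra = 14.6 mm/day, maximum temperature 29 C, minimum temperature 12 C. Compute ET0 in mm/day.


Tmean = (Tmax + Tmin)/2 = (29 + 12)/2 = 20.5
ET0 = 0.0023 * 14.6 * (20.5 + 17.8) * sqrt(29 - 12)
ET0 = 0.0023 * 14.6 * 38.3 * 4.123106

5.3028 mm/day


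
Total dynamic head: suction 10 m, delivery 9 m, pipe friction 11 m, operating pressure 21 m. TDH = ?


TDH = Hs + Hd + hf + Hp = 10 + 9 + 11 + 21 = 51

51 m


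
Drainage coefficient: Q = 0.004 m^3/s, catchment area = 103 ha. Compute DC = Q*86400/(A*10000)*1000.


DC = Q * 86400 / (A * 10000) * 1000
DC = 0.004 * 86400 / (103 * 10000) * 1000
DC = 345600.0000 / 1030000

0.3355 mm/day


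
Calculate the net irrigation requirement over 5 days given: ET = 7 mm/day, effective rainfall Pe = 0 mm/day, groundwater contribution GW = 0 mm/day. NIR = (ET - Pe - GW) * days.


Daily deficit = ET - Pe - GW = 7 - 0 - 0 = 7 mm/day
NIR = 7 * 5 = 35 mm

35.0000 mm


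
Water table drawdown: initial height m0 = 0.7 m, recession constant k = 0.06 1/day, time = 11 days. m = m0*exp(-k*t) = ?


m = m0 * exp(-k*t)
m = 0.7 * exp(-0.06 * 11)
m = 0.7 * exp(-0.6600)

0.3618 m


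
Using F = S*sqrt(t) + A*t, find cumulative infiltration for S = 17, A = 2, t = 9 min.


F = S*sqrt(t) + A*t
F = 17*sqrt(9) + 2*9
F = 17*3.000000 + 18

69.0000 mm


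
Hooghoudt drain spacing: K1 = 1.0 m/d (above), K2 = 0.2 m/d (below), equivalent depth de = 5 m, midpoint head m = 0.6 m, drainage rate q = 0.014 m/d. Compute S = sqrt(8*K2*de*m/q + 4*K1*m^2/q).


S^2 = 8*K2*de*m/q + 4*K1*m^2/q
S^2 = 8*0.2*5*0.6/0.014 + 4*1.0*0.6^2/0.014
S = sqrt(445.7143)

21.1119 m


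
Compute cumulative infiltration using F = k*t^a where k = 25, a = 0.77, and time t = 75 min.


F = k * t^a = 25 * 75^0.77
F = 25 * 27.784154

694.6038 mm


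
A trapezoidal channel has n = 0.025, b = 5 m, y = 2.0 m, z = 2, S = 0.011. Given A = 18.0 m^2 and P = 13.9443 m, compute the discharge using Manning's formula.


R = A/P = 18.0/13.9443 = 1.290850
Q = (1/0.025) * 18.0 * 1.290850^(2/3) * 0.011^0.5

89.5253 m^3/s


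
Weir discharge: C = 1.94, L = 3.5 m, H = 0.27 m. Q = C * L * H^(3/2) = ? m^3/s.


Q = C * L * H^(3/2) = 1.94 * 3.5 * 0.27^1.5 = 1.94 * 3.5 * 0.140296

0.9526 m^3/s
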